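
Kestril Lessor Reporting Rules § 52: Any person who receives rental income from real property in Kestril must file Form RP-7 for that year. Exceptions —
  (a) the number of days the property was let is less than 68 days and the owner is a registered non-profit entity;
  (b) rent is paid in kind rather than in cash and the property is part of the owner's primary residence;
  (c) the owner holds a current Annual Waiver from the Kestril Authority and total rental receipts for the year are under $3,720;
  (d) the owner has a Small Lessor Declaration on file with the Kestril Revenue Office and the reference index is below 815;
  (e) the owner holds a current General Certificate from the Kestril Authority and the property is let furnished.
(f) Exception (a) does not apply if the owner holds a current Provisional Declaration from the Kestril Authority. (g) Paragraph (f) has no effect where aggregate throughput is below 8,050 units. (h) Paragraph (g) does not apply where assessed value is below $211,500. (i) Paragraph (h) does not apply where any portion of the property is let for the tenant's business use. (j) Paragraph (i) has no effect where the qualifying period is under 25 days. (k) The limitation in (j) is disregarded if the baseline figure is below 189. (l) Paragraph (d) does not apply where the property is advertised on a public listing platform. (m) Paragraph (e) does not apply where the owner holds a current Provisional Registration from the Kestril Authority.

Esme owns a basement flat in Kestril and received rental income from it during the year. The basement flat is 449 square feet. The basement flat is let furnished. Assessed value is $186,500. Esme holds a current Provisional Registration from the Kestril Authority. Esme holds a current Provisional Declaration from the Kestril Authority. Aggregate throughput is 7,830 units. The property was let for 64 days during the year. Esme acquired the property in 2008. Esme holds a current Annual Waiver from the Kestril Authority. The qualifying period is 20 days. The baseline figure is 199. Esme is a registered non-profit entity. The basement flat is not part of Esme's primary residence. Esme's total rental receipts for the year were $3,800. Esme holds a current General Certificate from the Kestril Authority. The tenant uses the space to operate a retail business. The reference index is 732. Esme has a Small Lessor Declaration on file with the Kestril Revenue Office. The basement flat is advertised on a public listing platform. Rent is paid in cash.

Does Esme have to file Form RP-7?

Yes — Esme must file Form RP-7.

Exception (a)'s conditions are all satisfied: the number of days the property was let is 64 days, less than the 68 days limit; Esme is a registered non-profit. Turning to paragraphs (f)–(k): (f) operates — a current Provisional Declaration is held. (g) applies (aggregate throughput is 7,830 units, below the 8,050 units limit), but is itself disapplied by (h): (h) is engaged — assessed value is $186,500, below the $211,500 limit. (i) operates (the space is let for business use), but is displaced by (j): (j) operates — the qualifying period is 20 days, under the 25 days limit. (k) is inapplicable (the baseline figure is 199, not below 189), so (j) stands. (a) is therefore removed.
Exception (b) does not apply: rent is paid in cash.
Exception (c) fails — total rental receipts for the year are $3,800, not under $3,720.
All of (d)'s requirements are met (a Small Lessor Declaration is on file; the reference index is 732, below the 815 limit). Turning to paragraph (l): (l) operates against (d): the property is publicly advertised. (d) is therefore removed.
Exception (e) is satisfied on its face — a current General Certificate is held; the property is let furnished. However, paragraph (m) must be considered: (m) operates against (e): a current Provisional Registration is held. Exception (e) does not apply.
No exception applies. The general rule governs.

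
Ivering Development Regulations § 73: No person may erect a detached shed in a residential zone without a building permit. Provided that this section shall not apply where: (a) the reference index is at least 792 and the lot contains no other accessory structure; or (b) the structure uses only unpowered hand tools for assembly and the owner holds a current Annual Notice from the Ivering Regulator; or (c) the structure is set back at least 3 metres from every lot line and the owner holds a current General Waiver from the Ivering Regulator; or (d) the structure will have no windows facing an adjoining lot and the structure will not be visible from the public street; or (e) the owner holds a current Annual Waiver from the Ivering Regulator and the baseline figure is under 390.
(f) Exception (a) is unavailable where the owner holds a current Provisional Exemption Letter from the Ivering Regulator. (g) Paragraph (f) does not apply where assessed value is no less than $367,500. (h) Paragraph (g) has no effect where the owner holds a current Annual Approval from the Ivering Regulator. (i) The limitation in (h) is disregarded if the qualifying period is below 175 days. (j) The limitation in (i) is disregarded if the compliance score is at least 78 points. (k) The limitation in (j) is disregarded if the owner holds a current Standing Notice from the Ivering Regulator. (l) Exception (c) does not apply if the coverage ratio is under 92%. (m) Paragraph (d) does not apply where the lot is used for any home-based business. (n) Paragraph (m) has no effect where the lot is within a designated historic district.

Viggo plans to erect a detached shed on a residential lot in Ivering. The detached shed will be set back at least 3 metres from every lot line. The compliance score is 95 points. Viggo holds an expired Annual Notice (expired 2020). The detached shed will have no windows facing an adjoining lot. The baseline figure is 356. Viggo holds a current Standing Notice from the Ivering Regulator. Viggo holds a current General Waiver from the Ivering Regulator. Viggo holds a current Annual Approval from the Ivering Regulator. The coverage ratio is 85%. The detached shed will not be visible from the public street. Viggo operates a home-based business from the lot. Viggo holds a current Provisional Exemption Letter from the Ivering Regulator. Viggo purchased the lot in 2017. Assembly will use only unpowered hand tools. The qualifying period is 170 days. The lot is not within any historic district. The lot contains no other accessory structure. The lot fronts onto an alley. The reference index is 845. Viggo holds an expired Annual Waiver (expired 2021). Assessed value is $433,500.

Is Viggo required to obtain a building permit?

No — exception (a) applies; Viggo does not need a building permit.

Exception (a) is satisfied on its face — the reference index is 845, meeting the 792 threshold; the lot has no other accessory structure. As to paragraphs (f)–(k): (f) is triggered (a current Provisional Exemption Letter is held), but is itself disapplied by (g): (g) operates against (f): assessed value is $433,500, meeting the $367,500 threshold. (h) would limit (g) — a current Annual Approval is held — but (i) sets (h) aside: (i) operates against (h): the qualifying period is 170 days, below the 175 days limit. (j) would limit (i) — the compliance score is 95 points, meeting the 78 points threshold — but (k) sets (j) aside: (k) operates — a current Standing Notice is held. Exception (a) stands.
Exception (b) fails — no current Annual Notice is held.
Exception (c): the setback is at least 3 m on every side; a current General Waiver is held — every condition holds. Turning to paragraph (l): (l) operates against (c): the coverage ratio is 85%, under the 92% limit. So (c) is unavailable.
Exception (d) is satisfied on its face — no windows face an adjoining lot; the structure will not be visible from the street. But: (m) applies — a home-based business operates on the lot. (n), which would lift (m), is not engaged — the lot is not in a historic district. (d) is therefore removed.
Exception (e) does not apply: there is no Annual Waiver in force.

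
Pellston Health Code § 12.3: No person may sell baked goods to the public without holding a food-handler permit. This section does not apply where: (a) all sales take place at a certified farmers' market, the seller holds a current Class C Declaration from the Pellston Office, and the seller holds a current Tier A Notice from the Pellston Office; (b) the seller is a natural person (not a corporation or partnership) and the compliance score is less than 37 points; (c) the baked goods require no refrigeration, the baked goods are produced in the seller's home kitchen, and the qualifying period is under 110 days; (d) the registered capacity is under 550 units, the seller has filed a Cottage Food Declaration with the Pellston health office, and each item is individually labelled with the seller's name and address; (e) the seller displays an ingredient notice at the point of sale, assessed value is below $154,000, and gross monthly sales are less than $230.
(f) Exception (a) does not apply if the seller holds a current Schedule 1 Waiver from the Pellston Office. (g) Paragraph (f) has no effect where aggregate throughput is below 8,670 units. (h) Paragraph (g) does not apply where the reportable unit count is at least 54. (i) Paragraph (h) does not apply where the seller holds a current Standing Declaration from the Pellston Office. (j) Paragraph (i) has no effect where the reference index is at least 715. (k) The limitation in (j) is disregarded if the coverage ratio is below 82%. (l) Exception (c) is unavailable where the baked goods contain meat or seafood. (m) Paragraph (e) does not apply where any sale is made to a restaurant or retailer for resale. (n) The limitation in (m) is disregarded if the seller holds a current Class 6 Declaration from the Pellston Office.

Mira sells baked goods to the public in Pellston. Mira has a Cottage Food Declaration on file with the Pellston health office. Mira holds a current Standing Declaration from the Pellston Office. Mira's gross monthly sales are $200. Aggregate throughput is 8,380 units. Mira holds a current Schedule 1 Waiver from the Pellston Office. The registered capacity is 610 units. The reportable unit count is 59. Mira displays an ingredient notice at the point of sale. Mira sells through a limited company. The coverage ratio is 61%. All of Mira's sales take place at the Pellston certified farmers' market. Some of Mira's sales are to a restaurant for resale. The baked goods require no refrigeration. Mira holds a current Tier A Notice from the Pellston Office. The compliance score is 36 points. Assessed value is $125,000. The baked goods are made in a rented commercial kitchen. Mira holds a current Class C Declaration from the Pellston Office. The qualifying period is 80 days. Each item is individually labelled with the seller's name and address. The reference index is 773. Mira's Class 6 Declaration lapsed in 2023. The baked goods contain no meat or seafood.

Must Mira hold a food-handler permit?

No — exception (a) applies; Mira is not required to hold a food-handler permit.

Exception (a)'s conditions are all satisfied: all sales are at a certified farmers' market; a current Class C Declaration is held; a current Tier A Notice is held. Applying paragraphs (f)–(k): (f) would limit (a) — a current Schedule 1 Waiver is held — but (g) sets (f) aside: (g) operates against (f): aggregate throughput is 8,380 units, below the 8,670 units limit. (h) would limit (g) — the reportable unit count is 59, meeting the 54 threshold — but (i) sets (h) aside: (i) operates against (h): a current Standing Declaration is held. (j) is engaged (the reference index is 773, meeting the 715 threshold), but yields to (k): (k) operates against (j): the coverage ratio is 61%, below the 82% limit. Exception (a) stands.
Exception (b) requires that the seller is a natural person (not a corporation or partnership); but the seller operates through a limited company, so (b) is unavailable.
Exception (c) fails — the baked goods are made in a commercial kitchen, not a home kitchen.
Exception (d) fails — the registered capacity is 610 units, not under 550 units.
Exception (e) is satisfied on its face — an ingredient notice is displayed; assessed value is $125,000, below the $154,000 limit; gross monthly sales are $200, less than the $230 limit. Turning to paragraphs (m)–(n): (m) operates against (e): some sales are to a restaurant for resale. (n) is not triggered (the Class 6 Declaration is not current), so (m) stands. Exception (e) does not apply.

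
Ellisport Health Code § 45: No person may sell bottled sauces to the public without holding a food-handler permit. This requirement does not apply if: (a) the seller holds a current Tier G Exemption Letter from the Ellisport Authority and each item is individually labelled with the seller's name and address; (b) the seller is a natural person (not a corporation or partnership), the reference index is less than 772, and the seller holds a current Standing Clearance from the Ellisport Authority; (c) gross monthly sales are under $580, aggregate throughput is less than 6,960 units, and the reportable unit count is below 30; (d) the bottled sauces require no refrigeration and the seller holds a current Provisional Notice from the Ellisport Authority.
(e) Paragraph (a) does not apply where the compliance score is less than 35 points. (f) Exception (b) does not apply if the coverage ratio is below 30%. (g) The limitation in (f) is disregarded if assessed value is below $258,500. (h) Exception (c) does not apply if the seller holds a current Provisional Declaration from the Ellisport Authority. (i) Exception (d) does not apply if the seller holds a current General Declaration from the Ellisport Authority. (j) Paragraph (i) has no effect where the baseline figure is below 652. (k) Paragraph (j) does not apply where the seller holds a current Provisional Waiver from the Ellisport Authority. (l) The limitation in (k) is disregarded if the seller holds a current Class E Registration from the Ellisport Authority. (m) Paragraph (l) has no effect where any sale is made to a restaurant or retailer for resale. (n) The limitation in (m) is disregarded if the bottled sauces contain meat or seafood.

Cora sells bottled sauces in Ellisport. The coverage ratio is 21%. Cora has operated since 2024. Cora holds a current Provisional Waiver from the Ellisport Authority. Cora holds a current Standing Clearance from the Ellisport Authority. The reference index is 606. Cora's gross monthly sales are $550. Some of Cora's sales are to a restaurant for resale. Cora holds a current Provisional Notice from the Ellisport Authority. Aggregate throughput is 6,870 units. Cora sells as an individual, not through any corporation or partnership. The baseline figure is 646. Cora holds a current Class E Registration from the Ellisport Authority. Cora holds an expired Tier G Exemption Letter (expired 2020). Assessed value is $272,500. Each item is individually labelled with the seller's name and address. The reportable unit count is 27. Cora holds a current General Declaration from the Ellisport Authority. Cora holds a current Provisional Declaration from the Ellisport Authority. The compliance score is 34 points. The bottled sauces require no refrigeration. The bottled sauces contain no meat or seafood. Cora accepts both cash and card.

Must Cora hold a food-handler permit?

Yes — Cora must hold a food-handler permit.

Exception (a) does not apply: the Tier G Exemption Letter is not current.
All of (b)'s requirements are met (the seller is a natural person; the reference index is 606, less than the 772 limit; a current Standing Clearance is held). But applying paragraphs (f)–(g): (f) operates against (b): the coverage ratio is 21%, below the 30% limit. (g) does not operate here (assessed value is $272,500, not below $258,500), so (f) stands. (b) is therefore removed.
Exception (c) is satisfied on its face — gross monthly sales are $550, under the $580 limit; aggregate throughput is 6,870 units, less than the 6,960 units limit; the reportable unit count is 27, below the 30 limit. However, paragraph (h) must be considered: (h) operates — a current Provisional Declaration is held. Exception (c) does not apply.
Exception (d)'s conditions are all satisfied: the bottled sauces are shelf-stable; a current Provisional Notice is held. But: (i) operates against (d): a current General Declaration is held. (j) would limit (i) — the baseline figure is 646, below the 652 limit — but (k) sets (j) aside: (k) operates — a current Provisional Waiver is held. (l) is triggered (a current Class E Registration is held), but is set aside by (m): (m) operates against (l): some sales are to a restaurant for resale. (n), which would lift (m), is not engaged — the bottled sauces contain no meat or seafood. So (d) is unavailable.
No exception is made out. Cora falls within the general rule.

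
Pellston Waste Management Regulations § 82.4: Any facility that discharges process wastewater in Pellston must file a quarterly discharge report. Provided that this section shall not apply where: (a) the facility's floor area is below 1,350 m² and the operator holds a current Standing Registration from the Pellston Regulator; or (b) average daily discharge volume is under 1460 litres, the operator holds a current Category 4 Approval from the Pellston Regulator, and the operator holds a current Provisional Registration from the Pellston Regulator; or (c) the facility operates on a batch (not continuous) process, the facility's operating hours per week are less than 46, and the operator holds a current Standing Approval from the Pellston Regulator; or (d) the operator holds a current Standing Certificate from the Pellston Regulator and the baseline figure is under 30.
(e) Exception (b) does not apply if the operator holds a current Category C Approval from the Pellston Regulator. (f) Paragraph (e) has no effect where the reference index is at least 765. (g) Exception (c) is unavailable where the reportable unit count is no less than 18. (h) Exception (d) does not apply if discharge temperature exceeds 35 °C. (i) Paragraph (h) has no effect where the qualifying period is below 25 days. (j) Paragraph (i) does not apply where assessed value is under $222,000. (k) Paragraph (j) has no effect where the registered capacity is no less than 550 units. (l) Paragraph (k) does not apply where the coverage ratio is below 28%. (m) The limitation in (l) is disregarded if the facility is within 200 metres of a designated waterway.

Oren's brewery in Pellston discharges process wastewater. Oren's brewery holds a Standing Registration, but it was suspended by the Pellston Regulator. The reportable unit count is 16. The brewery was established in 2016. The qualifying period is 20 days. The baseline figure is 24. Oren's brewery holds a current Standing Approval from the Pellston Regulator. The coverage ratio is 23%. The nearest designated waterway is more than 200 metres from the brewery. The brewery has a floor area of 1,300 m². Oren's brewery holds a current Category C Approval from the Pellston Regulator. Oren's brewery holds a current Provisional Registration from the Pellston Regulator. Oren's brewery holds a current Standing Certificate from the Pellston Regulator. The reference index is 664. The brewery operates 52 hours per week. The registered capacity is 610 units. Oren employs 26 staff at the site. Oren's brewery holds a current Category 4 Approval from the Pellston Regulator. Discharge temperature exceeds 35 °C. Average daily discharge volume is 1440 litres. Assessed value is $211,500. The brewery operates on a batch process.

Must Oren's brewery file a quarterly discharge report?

Exception (a) fails — there is no Standing Registration in force.
Exception (b): average daily discharge volume is 1440 litres, under the 1460 litres limit; a current Category 4 Approval is held; a current Provisional Registration is held — every condition holds. But: (e) operates against (b): a current Category C Approval is held. (f) does not operate here (the reference index is 664, short of 765), so (e) stands. (b) is therefore removed.
Exception (c) fails — the facility's operating hours per week are 52, not less than 46.
All of (d)'s requirements are met (a current Standing Certificate is held; the baseline figure is 24, under the 30 limit). But: (h) is engaged — discharge temperature exceeds 35 °C. (i) applies (the qualifying period is 20 days, below the 25 days limit), but yields to (j): (j) operates against (i): assessed value is $211,500, under the $222,000 limit. (k) applies (the registered capacity is 610 units, meeting the 550 units threshold), but is displaced by (l): (l) operates against (k): the coverage ratio is 23%, below the 28% limit. (m), which would lift (l), is not triggered — the brewery is more than 200 m from any designated waterway. So (d) is unavailable.
No exception displaces § 82.4.

Yes — Oren's brewery must file a quarterly discharge report.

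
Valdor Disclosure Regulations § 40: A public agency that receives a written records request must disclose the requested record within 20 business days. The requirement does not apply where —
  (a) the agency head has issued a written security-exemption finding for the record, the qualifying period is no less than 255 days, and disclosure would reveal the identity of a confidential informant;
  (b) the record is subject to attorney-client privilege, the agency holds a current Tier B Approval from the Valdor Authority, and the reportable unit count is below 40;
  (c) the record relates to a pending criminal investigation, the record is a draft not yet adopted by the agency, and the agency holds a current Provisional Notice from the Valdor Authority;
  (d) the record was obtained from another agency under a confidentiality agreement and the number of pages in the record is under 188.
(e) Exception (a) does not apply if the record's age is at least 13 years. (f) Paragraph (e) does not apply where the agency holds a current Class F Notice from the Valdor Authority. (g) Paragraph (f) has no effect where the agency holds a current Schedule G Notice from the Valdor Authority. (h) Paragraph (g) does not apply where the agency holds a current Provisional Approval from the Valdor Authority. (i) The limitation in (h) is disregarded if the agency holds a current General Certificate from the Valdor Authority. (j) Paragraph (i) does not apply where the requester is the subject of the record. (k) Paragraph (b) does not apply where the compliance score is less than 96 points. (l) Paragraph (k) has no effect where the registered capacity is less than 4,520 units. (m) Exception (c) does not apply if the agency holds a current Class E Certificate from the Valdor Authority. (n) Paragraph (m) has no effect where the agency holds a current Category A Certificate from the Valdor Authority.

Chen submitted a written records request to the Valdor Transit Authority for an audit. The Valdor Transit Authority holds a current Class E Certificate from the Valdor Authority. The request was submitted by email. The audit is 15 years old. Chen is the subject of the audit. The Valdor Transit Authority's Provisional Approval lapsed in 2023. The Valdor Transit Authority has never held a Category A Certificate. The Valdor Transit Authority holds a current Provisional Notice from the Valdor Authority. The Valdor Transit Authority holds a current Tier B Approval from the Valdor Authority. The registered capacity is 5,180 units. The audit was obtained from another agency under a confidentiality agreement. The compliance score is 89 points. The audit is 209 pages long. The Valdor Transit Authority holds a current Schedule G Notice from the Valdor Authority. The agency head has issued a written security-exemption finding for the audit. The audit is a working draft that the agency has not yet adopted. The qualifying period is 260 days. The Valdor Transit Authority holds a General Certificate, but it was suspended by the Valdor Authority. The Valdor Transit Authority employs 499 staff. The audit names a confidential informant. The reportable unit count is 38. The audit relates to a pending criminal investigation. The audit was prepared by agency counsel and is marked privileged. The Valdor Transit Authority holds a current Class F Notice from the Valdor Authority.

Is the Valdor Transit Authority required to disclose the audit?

All of (a)'s requirements are met (a written security-exemption finding has been issued; the qualifying period is 260 days, meeting the 255 days threshold; the audit names a confidential informant). But: (e) operates — the record's age is 15 years, meeting the 13 years threshold. (f) would limit (e) — a current Class F Notice is held — but (g) sets (f) aside: (g) is triggered — a current Schedule G Notice is held. (h) is not engaged (no current Provisional Approval is held), so (g) stands. So (a) is unavailable.
All of (b)'s requirements are met (the audit is privileged; a current Tier B Approval is held; the reportable unit count is 38, below the 40 limit). But applying paragraphs (k)–(l): (k) applies — the compliance score is 89 points, less than the 96 points limit. (l), which would lift (k), is not engaged — the registered capacity is 5,180 units, not less than 4,520 units. (b) is therefore removed.
Exception (c) is satisfied on its face — the audit relates to a pending investigation; the audit is an unadopted draft; a current Provisional Notice is held. But applying paragraphs (m)–(n): (m) applies — a current Class E Certificate is held. (n), which would lift (m), is inapplicable — no current Category A Certificate is held. So (c) is unavailable.
Exception (d) requires that the number of pages in the record is under 188; but the number of pages in the record is 209, not under 188, so (d) is unavailable.
Every exception is unavailable, so the rule governs.

Yes — the Valdor Transit Authority must disclose the audit.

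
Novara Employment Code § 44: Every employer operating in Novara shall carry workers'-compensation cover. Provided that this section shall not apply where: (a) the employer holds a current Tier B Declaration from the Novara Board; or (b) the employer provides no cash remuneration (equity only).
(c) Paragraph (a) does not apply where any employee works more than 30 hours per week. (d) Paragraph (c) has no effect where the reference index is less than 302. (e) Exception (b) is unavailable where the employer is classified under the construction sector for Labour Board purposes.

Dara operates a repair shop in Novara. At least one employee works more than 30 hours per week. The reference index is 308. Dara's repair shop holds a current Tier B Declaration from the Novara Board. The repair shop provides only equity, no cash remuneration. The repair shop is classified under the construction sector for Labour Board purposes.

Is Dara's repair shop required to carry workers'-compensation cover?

Exception (a): a current Tier B Declaration is held — every condition holds. But: (c) is engaged — at least one employee exceeds 30 hours/week. (d) is inapplicable (the reference index is 308, not less than 302), so (c) stands. (a) is therefore removed.
All of (b)'s requirements are met (remuneration is equity-only). However, paragraph (e) must be considered: (e) operates against (b): the repair shop is classified under the construction sector. (b) is therefore removed.
Every exception is unavailable, so the rule governs.

Yes — Dara's repair shop must carry workers'-compensation cover.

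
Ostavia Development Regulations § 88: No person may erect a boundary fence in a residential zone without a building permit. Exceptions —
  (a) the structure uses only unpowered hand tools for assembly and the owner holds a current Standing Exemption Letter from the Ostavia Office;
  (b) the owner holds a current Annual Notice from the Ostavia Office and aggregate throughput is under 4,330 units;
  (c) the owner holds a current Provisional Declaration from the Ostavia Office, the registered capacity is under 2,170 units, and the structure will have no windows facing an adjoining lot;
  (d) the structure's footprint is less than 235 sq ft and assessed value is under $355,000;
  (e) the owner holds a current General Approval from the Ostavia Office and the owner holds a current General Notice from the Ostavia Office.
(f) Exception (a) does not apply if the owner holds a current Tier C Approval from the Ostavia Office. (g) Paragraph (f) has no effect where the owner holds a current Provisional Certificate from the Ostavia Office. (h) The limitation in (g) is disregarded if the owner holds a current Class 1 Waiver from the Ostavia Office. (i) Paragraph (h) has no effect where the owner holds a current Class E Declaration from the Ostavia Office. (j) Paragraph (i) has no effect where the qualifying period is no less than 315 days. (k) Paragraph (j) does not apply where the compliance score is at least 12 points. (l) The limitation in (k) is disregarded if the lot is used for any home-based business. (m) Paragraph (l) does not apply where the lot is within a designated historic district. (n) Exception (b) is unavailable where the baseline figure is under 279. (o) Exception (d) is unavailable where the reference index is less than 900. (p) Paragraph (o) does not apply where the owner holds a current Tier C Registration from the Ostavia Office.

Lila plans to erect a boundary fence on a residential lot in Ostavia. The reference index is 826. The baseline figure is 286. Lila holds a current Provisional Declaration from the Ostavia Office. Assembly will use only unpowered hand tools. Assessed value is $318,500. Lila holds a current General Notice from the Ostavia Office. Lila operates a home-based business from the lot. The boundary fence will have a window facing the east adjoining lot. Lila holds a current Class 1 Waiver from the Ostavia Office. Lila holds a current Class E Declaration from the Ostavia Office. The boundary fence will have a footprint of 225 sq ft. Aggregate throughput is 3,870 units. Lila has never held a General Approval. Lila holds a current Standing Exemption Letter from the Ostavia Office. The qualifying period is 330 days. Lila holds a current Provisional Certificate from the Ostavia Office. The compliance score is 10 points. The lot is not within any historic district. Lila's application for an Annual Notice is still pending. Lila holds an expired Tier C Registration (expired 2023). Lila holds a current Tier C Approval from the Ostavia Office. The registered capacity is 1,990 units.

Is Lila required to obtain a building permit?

Yes — Lila must obtain a building permit.

Exception (a)'s conditions are all satisfied: assembly uses only hand tools; a current Standing Exemption Letter is held. But: (f) operates against (a): a current Tier C Approval is held. (g) would limit (f) — a current Provisional Certificate is held — but (h) sets (g) aside: (h) operates against (g): a current Class 1 Waiver is held. (i) applies (a current Class E Declaration is held), but is overridden by (j): (j) operates against (i): the qualifying period is 330 days, meeting the 315 days threshold. (k) does not operate here (the compliance score is 10 points, short of 12 points), so (j) stands. So (a) is unavailable.
Exception (b) requires that the owner holds a current Annual Notice from the Ostavia Office; but no current Annual Notice is held, so (b) is unavailable.
Exception (c) fails — a window faces an adjoining lot.
Exception (d): the structure's footprint is 225 sq ft, less than the 235 sq ft limit; assessed value is $318,500, under the $355,000 limit — every condition holds. However, paragraphs (o)–(p) must be considered: (o) is triggered — the reference index is 826, less than the 900 limit. (p), which would lift (o), does not operate here — no current Tier C Registration is held. Exception (d) does not apply.
Exception (e) fails — no current General Approval is held.
No exception is made out. Lila falls within the general rule.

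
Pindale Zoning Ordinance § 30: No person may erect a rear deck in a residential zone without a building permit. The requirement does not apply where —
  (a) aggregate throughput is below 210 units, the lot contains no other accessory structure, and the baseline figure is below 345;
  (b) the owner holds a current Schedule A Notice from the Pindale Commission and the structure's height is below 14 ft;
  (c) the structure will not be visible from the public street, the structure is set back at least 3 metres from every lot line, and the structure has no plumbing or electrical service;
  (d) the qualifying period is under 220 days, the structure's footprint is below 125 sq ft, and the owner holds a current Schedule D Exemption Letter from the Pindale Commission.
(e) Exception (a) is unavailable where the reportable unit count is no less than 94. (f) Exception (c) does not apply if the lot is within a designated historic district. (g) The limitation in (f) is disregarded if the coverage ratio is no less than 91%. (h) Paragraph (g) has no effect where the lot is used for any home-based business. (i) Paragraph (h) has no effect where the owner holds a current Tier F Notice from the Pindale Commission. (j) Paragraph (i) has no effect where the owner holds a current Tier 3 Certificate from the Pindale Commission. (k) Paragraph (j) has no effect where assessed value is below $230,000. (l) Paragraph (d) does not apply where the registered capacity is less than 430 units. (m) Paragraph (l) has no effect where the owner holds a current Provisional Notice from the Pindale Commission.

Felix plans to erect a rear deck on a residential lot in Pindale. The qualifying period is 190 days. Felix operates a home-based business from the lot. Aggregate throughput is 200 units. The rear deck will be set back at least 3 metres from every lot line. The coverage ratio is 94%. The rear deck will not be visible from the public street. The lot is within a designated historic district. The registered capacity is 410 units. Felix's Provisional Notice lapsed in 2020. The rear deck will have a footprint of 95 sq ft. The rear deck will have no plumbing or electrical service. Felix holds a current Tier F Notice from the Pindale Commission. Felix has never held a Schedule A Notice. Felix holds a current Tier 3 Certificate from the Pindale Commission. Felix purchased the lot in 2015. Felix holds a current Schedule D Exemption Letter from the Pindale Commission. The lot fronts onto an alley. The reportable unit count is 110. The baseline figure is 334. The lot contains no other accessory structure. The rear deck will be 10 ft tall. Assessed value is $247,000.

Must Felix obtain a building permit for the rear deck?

Yes — Felix must obtain a building permit.

Exception (a) is satisfied on its face — aggregate throughput is 200 units, below the 210 units limit; the lot has no other accessory structure; the baseline figure is 334, below the 345 limit. But: (e) operates against (a): the reportable unit count is 110, meeting the 94 threshold. So (a) is unavailable.
Exception (b) requires that the owner holds a current Schedule A Notice from the Pindale Commission; but no current Schedule A Notice is held, so (b) is unavailable.
Exception (c)'s conditions are all satisfied: the structure will not be visible from the street; the setback is at least 3 m on every side; there is no plumbing or electrical service. Turning to paragraphs (f)–(k): (f) operates against (c): the lot is in a historic district. (g) is triggered (the coverage ratio is 94%, meeting the 91% threshold), but is itself disapplied by (h): (h) is triggered — a home-based business operates on the lot. (i) would limit (h) — a current Tier F Notice is held — but (j) sets (i) aside: (j) operates against (i): a current Tier 3 Certificate is held. (k), which would lift (j), is inapplicable — assessed value is $247,000, not below $230,000. Exception (c) does not apply.
Exception (d) is satisfied on its face — the qualifying period is 190 days, under the 220 days limit; the structure's footprint is 95 sq ft, below the 125 sq ft limit; a current Schedule D Exemption Letter is held. However, paragraphs (l)–(m) must be considered: (l) operates against (d): the registered capacity is 410 units, less than the 430 units limit. (m), which would lift (l), is not engaged — no current Provisional Notice is held. Exception (d) does not apply.
No exception displaces § 30.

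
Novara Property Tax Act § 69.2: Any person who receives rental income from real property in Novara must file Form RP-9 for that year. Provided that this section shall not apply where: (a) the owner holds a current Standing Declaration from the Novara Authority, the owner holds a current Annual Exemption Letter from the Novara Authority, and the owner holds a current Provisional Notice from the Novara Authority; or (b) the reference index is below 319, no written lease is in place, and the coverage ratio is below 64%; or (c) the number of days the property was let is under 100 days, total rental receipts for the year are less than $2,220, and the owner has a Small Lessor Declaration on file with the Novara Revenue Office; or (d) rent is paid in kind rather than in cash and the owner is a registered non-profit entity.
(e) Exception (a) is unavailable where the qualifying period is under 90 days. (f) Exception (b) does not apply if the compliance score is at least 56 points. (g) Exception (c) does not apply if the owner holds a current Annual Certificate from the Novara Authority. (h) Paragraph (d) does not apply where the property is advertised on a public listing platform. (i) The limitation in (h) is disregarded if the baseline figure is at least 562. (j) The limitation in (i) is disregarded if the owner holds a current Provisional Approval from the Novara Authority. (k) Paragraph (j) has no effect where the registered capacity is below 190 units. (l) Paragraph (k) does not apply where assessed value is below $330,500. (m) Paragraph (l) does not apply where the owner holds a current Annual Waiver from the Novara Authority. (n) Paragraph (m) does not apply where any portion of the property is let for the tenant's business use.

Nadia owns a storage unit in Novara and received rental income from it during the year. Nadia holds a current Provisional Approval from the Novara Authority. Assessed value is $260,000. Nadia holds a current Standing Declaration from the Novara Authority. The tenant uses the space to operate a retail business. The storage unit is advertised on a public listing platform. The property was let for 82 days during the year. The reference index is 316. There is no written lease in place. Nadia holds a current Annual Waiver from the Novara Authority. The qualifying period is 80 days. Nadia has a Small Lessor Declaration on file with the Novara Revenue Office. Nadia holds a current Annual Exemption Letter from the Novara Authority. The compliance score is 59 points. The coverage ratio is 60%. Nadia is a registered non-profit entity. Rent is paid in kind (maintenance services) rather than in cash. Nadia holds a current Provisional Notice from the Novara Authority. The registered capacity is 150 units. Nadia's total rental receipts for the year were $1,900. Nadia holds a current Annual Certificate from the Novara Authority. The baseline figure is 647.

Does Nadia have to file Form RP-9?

Yes — Nadia must file Form RP-9.

Exception (a) is satisfied on its face — a current Standing Declaration is held; a current Annual Exemption Letter is held; a current Provisional Notice is held. Turning to paragraph (e): (e) applies — the qualifying period is 80 days, under the 90 days limit. Exception (a) does not apply.
Exception (b)'s conditions are all satisfied: the reference index is 316, below the 319 limit; there is no written lease; the coverage ratio is 60%, below the 64% limit. But applying paragraph (f): (f) operates against (b): the compliance score is 59 points, meeting the 56 points threshold. (b) is therefore removed.
Exception (c)'s conditions are all satisfied: the number of days the property was let is 82 days, under the 100 days limit; total rental receipts for the year are $1,900, less than the $2,220 limit; a Small Lessor Declaration is on file. But applying paragraph (g): (g) is engaged — a current Annual Certificate is held. Exception (c) does not apply.
Exception (d) is satisfied on its face — rent is paid in kind; Nadia is a registered non-profit. But applying paragraphs (h)–(n): (h) operates against (d): the property is publicly advertised. (i) would limit (h) — the baseline figure is 647, meeting the 562 threshold — but (j) sets (i) aside: (j) is engaged — a current Provisional Approval is held. (k) would limit (j) — the registered capacity is 150 units, below the 190 units limit — but (l) sets (k) aside: (l) is engaged — assessed value is $260,000, below the $330,500 limit. (m) applies (a current Annual Waiver is held), but is set aside by (n): (n) applies — the space is let for business use. Exception (d) does not apply.
No exception is made out. Nadia falls within the general rule.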